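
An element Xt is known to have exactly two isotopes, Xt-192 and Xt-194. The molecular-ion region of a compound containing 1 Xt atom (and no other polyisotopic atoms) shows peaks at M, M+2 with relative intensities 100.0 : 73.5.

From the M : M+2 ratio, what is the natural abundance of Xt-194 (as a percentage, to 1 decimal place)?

Write p for the Xt-192 fraction. I(M+2)/I(M) = [C(1,1)·p^0·(1−p)] / p^1 = 1·(1−p)/p = 73.5/100.0 = 0.7350
(1−p)/p = 0.7350/1 = 0.7350  ⇒  p = 1/(1 + 0.7350) = 0.5764
Xt-192: 57.6%, Xt-194: 42.4%.

42.4%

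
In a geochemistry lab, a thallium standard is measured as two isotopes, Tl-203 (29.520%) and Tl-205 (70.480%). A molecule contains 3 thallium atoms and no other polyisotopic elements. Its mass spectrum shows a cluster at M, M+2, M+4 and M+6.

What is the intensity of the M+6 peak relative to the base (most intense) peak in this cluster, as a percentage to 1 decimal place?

79.6%

Binomial terms of (0.29520 + 0.70480)^3: M 0.0257, M+2 0.1843, M+4 0.4399, M+6 0.3501 → M+4 is the base peak.
P(M+4) = C(3,2) × 0.29520^1 × 0.70480^2 = 3 × 0.2952 × 0.49674304 = 0.439916 (base)
P(M+6) = C(3,3) × 0.29520^0 × 0.70480^3 = 1 × 1.0000 × 0.35010449 = 0.350104
Relative intensity = 0.350104 / 0.439916 × 100 = 79.6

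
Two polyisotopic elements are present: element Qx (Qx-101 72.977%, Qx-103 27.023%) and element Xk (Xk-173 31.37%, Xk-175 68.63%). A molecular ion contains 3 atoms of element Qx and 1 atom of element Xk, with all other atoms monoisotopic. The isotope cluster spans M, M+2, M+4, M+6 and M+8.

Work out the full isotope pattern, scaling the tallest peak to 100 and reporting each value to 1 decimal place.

30.3 : 100.0 : 86.1 : 28.8 : 3.4

Element Qx pattern (n=3): 0.38864941 : 0.43174451 : 0.15987273 : 0.01973334
Element Xk pattern (n=1): 0.3137 : 0.6863
Convolve the two distributions (both contribute in 2-u steps):
  M: 0.38864941×0.3137 = 0.121919
  M+2: 0.38864941×0.6863 + 0.43174451×0.3137 = 0.402168
  M+4: 0.43174451×0.6863 + 0.15987273×0.3137 = 0.346458
  M+6: 0.15987273×0.6863 + 0.01973334×0.3137 = 0.115911
  M+8: 0.01973334×0.6863 = 0.013543
Scale to base peak (0.402168) = 100: 30.3 : 100.0 : 86.1 : 28.8 : 3.4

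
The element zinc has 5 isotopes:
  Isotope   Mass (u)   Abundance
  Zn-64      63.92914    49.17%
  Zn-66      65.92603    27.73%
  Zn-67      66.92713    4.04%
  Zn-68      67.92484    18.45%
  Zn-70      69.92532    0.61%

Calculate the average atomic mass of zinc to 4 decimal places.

Average mass = Σ (abundance × isotope mass) = 0.4917 × 63.92914 + 0.2773 × 65.92603 + 0.0404 × 66.92713 + 0.1845 × 67.92484 + 0.0061 × 69.92532
= 31.433958 + 18.281288 + 2.703856 + 12.532133 + 0.426544 = 65.377779 u

65.3778 u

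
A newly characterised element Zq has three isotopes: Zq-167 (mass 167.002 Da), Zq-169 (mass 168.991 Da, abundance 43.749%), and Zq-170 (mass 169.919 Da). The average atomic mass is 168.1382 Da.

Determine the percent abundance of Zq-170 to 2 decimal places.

The remaining 56.251% is split between Zq-167 (fraction x) and Zq-170 (fraction 0.56251 − x).
Substituting: 167.002x + 169.919(0.56251 − x) = 94.20632741
(167.002 − 169.919)x = -1.37480928  ⇒  x = 0.47131, y = 0.09120
Zq-167: 47.13%, Zq-170: 9.12%.

9.12%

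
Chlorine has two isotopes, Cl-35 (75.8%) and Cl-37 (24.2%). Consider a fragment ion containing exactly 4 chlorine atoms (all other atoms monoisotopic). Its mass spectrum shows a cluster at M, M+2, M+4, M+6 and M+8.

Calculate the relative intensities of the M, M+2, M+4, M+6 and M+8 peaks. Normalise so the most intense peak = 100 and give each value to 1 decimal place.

Expanding (0.758 + 0.242)^4:
P(M) = 0.758^4 = 0.330124
P(M+2) = 4 × 0.758^3 × 0.242^1 = 0.421583
P(M+4) = 6 × 0.758^2 × 0.242^2 = 0.201893
P(M+6) = 4 × 0.758^1 × 0.242^3 = 0.042971
P(M+8) = 0.242^4 = 0.003430
The M+2 peak is largest (0.421583); scaling to 100 gives 78.3 : 100.0 : 47.9 : 10.2 : 0.8.

78.3 : 100.0 : 47.9 : 10.2 : 0.8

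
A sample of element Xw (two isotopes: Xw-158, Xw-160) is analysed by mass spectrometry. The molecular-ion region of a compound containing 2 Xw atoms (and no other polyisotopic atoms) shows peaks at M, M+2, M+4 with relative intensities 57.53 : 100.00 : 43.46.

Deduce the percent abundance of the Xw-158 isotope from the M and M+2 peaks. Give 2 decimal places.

53.50%

Let p = fractional abundance of Xw-158. I(M+2)/I(M) = [C(2,1)·p^1·(1−p)] / p^2 = 2·(1−p)/p = 100.00/57.53 = 1.7382
(1−p)/p = 1.7382/2 = 0.8691  ⇒  p = 1/(1 + 0.8691) = 0.5350
Xw-158: 53.50%, Xw-160: 46.50%.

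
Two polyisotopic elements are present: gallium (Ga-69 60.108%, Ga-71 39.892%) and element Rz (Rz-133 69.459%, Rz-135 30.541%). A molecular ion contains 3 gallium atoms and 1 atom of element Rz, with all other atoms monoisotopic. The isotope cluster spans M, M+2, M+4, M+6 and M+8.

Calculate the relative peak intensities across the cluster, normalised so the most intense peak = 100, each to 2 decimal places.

41.14 : 100.00 : 90.38 : 35.93 : 5.29

Gallium pattern (n=3): 0.2171685 : 0.432386 : 0.2869625 : 0.063483
Element Rz pattern (n=1): 0.69459 : 0.30541
Convolve the two distributions (both contribute in 2-u steps):
  M: 0.2171685×0.69459 = 0.150843
  M+2: 0.2171685×0.30541 + 0.432386×0.69459 = 0.366656
  M+4: 0.432386×0.30541 + 0.2869625×0.69459 = 0.331376
  M+6: 0.2869625×0.30541 + 0.063483×0.69459 = 0.131736
  M+8: 0.063483×0.30541 = 0.019388
Scale to base peak (0.366656) = 100: 41.14 : 100.00 : 90.38 : 35.93 : 5.29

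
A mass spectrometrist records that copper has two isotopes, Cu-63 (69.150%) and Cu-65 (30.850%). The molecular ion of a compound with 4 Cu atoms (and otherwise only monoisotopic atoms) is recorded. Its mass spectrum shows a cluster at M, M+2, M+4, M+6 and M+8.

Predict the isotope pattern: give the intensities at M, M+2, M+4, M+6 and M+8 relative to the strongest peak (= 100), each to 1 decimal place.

56.0 : 100.0 : 66.9 : 19.9 : 2.2

Expanding (0.69150 + 0.30850)^4:
P(M) = 0.69150^4 = 0.228649
P(M+2) = 4 × 0.69150^3 × 0.30850^1 = 0.408030
P(M+4) = 6 × 0.69150^2 × 0.30850^2 = 0.273052
P(M+6) = 4 × 0.69150^1 × 0.30850^3 = 0.081212
P(M+8) = 0.30850^4 = 0.009058
The M+2 peak is largest (0.408030); scaling to 100 gives 56.0 : 100.0 : 66.9 : 19.9 : 2.2.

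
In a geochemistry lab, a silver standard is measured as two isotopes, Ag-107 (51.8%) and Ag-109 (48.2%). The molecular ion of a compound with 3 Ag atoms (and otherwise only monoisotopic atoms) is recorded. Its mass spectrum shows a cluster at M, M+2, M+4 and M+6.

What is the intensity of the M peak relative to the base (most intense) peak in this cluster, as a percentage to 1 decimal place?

Term probabilities: M 0.1390, M+2 0.3880, M+4 0.3610, M+6 0.1120. Base peak = M+2.
P(M+2) = C(3,1) × 0.518^2 × 0.482^1 = 3 × 0.268324 × 0.4820 = 0.387997 (base)
P(M) = C(3,0) × 0.518^3 × 0.482^0 = 1 × 0.13899183 × 1.0000 = 0.138992
Relative intensity = 0.138992 / 0.387997 × 100 = 35.8

35.8%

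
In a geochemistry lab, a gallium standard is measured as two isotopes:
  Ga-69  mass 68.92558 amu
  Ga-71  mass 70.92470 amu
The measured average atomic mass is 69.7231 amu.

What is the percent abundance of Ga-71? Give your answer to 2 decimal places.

Let x be the fractional abundance of Ga-69; then Ga-71 has abundance 1 − x.
68.92558·x + 70.92470·(1 − x) = 69.7231
(68.92558 − 70.92470)·x = 69.7231 − 70.92470
x = -1.20160 / -1.99912 = 0.60106 → 60.11% Ga-69, 39.89% Ga-71.

39.89%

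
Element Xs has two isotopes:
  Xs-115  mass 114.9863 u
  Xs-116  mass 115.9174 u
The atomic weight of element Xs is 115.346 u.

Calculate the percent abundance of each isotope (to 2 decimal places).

Writing the weighted mean with unknown fraction x of Xs-115:
114.9863·x + 115.9174·(1 − x) = 115.346
(114.9863 − 115.9174)·x = 115.346 − 115.9174
x = -0.5714 / -0.9311 = 0.61368 → 61.37% Xs-115, 38.63% Xs-116.

Xs-115: 61.37%, Xs-116: 38.63%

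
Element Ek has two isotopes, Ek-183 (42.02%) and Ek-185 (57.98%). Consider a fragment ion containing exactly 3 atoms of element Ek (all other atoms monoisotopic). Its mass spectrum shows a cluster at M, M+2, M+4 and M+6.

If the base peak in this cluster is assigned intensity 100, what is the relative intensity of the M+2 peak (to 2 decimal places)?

72.47

Binomial terms of (0.4202 + 0.5798)^3: M 0.0742, M+2 0.3071, M+4 0.4238, M+6 0.1949 → M+4 is the base peak.
P(M+4) = C(3,2) × 0.4202^1 × 0.5798^2 = 3 × 0.4202 × 0.33616804 = 0.423773 (base)
P(M+2) = C(3,1) × 0.4202^2 × 0.5798^1 = 3 × 0.17656804 × 0.5798 = 0.307122
Relative intensity = 0.307122 / 0.423773 × 100 = 72.47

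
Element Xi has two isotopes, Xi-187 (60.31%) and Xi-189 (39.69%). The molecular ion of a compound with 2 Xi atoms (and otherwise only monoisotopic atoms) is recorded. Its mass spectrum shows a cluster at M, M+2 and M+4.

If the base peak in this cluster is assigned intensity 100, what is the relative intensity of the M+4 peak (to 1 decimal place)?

(0.6031 + 0.3969)^2 gives M 0.3637, M+2 0.4787, M+4 0.1575; the largest is M+2.
P(M+2) = C(2,1) × 0.6031^1 × 0.3969^1 = 2 × 0.6031 × 0.3969 = 0.478741 (base)
P(M+4) = C(2,2) × 0.6031^0 × 0.3969^2 = 1 × 1.0000 × 0.15752961 = 0.157530
Relative intensity = 0.157530 / 0.478741 × 100 = 32.9

32.9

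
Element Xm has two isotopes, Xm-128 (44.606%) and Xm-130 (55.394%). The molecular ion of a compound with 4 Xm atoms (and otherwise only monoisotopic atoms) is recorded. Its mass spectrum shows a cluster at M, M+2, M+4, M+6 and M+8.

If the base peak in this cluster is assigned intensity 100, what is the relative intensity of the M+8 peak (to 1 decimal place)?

25.7

Binomial terms of (0.44606 + 0.55394)^4: M 0.0396, M+2 0.1967, M+4 0.3663, M+6 0.3033, M+8 0.0942 → M+4 is the base peak.
P(M+4) = C(4,2) × 0.44606^2 × 0.55394^2 = 6 × 0.19896952 × 0.30684952 = 0.366322 (base)
P(M+8) = C(4,4) × 0.44606^0 × 0.55394^4 = 1 × 1.0000 × 0.09415663 = 0.094157
Relative intensity = 0.094157 / 0.366322 × 100 = 25.7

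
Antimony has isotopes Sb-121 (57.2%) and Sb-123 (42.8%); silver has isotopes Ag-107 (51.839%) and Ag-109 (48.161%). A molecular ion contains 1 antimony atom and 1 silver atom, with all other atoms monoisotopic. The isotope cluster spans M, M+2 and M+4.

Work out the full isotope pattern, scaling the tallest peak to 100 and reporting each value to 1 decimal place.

59.6 : 100.0 : 41.4

Antimony pattern (n=1): 0.5720 : 0.4280
Silver pattern (n=1): 0.51839 : 0.48161
Convolve the two distributions (both contribute in 2-u steps):
  M: 0.5720×0.51839 = 0.296519
  M+2: 0.5720×0.48161 + 0.4280×0.51839 = 0.497352
  M+4: 0.4280×0.48161 = 0.206129
Scale to base peak (0.497352) = 100: 59.6 : 100.0 : 41.4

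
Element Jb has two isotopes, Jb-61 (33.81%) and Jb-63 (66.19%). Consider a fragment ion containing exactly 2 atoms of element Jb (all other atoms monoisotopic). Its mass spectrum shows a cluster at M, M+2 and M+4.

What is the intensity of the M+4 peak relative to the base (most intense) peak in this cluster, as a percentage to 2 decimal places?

Binomial terms of (0.3381 + 0.6619)^2: M 0.1143, M+2 0.4476, M+4 0.4381 → M+2 is the base peak.
P(M+2) = C(2,1) × 0.3381^1 × 0.6619^1 = 2 × 0.3381 × 0.6619 = 0.447577 (base)
P(M+4) = C(2,2) × 0.3381^0 × 0.6619^2 = 1 × 1.0000 × 0.43811161 = 0.438112
Relative intensity = 0.438112 / 0.447577 × 100 = 97.89

97.89%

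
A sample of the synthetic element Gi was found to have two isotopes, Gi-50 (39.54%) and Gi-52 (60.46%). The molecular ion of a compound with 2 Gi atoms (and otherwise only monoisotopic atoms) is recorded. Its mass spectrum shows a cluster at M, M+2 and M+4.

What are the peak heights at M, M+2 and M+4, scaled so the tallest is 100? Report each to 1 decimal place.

32.7 : 100.0 : 76.5

Each Gi atom is independently Gi-50 (p = 0.3954) or Gi-52 (q = 0.6046); the cluster is the binomial expansion (p + q)^2.
P(M) = 0.3954^2 = 0.156341
P(M+2) = 2 × 0.3954^1 × 0.6046^1 = 0.478118
P(M+4) = 0.6046^2 = 0.365541
The M+2 peak is largest (0.478118); scaling to 100 gives 32.7 : 100.0 : 76.5.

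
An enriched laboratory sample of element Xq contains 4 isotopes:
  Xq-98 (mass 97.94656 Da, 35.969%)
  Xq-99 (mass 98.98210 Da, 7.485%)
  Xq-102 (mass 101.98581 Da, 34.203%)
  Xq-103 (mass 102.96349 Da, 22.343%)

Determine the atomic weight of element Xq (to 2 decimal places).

100.53 Da

Ar = Σ fᵢ·mᵢ = 0.35969 × 97.94656 + 0.07485 × 98.98210 + 0.34203 × 101.98581 + 0.22343 × 102.96349
= 35.230398 + 7.408810 + 34.882207 + 23.005133 = 100.526548 Da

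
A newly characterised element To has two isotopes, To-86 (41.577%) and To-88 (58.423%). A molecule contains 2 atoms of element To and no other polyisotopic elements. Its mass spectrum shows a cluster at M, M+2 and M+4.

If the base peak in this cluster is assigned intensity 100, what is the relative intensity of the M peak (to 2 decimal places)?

35.58

Term probabilities: M 0.1729, M+2 0.4858, M+4 0.3413. Base peak = M+2.
P(M+2) = C(2,1) × 0.41577^1 × 0.58423^1 = 2 × 0.41577 × 0.58423 = 0.485811 (base)
P(M) = C(2,0) × 0.41577^2 × 0.58423^0 = 1 × 0.17286469 × 1.0000 = 0.172865
Relative intensity = 0.172865 / 0.485811 × 100 = 35.58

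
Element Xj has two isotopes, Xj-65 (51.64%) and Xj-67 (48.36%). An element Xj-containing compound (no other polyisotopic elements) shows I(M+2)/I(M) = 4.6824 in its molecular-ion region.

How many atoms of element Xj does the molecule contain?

5

The M+2/M ratio from n Xj atoms is n · q/p = n · 0.4836/0.5164.
n = 4.6824 × 0.5164/0.4836 = 5.00 ≈ 5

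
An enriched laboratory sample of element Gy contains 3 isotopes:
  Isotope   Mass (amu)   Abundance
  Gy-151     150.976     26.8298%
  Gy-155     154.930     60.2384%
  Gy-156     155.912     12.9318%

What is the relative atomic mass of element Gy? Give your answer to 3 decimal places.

153.996 amu

The abundance-weighted mean is 0.268298 × 150.976 + 0.602384 × 154.930 + 0.129318 × 155.912
= 40.5066 + 93.3274 + 20.1622 = 153.9962 amu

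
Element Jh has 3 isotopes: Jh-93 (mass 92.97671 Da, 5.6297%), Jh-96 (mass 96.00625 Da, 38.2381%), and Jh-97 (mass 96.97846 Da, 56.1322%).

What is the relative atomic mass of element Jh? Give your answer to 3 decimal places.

The abundance-weighted mean is 0.056297 × 92.97671 + 0.382381 × 96.00625 + 0.561322 × 96.97846
= 5.234310 + 36.710966 + 54.436143 = 96.381419 Da

96.381 Da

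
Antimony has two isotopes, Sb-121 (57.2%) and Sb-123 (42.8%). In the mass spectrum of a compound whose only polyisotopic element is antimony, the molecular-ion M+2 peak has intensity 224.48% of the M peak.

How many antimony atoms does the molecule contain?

3

With n Sb atoms, P(M+2)/P(M) = C(n,1)·p^(n−1)q / p^n = n·q/p = n · 0.428/0.572.
n = 2.2448 × 0.572/0.428 = 3.00 ≈ 3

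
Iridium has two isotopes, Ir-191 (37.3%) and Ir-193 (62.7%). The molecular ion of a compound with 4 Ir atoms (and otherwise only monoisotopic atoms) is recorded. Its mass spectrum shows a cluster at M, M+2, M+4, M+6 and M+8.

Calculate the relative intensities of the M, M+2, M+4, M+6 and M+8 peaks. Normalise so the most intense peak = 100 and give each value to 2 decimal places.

The 4 Ir atoms are independent, so intensities follow the terms of (0.373 + 0.627)^4.
P(M) = 0.373^4 = 0.019357
P(M+2) = 4 × 0.373^3 × 0.627^1 = 0.130153
P(M+4) = 6 × 0.373^2 × 0.627^2 = 0.328174
P(M+6) = 4 × 0.373^1 × 0.627^3 = 0.367766
P(M+8) = 0.627^4 = 0.154550
The M+6 peak is largest (0.367766); scaling to 100 gives 5.26 : 35.39 : 89.23 : 100.00 : 42.02.

5.26 : 35.39 : 89.23 : 100.00 : 42.02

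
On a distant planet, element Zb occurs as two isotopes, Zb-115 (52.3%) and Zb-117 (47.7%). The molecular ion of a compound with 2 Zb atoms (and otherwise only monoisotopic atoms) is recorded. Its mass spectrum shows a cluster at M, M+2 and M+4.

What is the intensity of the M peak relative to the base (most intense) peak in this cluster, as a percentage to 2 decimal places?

54.82%

Binomial terms of (0.523 + 0.477)^2: M 0.2735, M+2 0.4989, M+4 0.2275 → M+2 is the base peak.
P(M+2) = C(2,1) × 0.523^1 × 0.477^1 = 2 × 0.5230 × 0.4770 = 0.498942 (base)
P(M) = C(2,0) × 0.523^2 × 0.477^0 = 1 × 0.273529 × 1.0000 = 0.273529
Relative intensity = 0.273529 / 0.498942 × 100 = 54.82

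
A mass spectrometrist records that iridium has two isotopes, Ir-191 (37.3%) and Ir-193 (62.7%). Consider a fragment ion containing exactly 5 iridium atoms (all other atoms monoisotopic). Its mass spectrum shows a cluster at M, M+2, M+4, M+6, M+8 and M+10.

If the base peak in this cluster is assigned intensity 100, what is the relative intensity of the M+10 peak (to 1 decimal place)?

28.3

(0.373 + 0.627)^5 gives M 0.0072, M+2 0.0607, M+4 0.2040, M+6 0.3429, M+8 0.2882, M+10 0.0969; the largest is M+6.
P(M+6) = C(5,3) × 0.373^2 × 0.627^3 = 10 × 0.139129 × 0.24649188 = 0.342942 (base)
P(M+10) = C(5,5) × 0.373^0 × 0.627^5 = 1 × 1.0000 × 0.09690311 = 0.096903
Relative intensity = 0.096903 / 0.342942 × 100 = 28.3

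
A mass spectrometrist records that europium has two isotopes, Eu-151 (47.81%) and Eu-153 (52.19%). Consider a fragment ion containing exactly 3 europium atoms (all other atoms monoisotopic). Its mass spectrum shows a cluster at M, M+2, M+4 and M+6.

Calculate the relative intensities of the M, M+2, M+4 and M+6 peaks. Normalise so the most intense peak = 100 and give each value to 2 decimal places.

The 3 Eu atoms are independent, so intensities follow the terms of (0.4781 + 0.5219)^3.
P(M) = 0.4781^3 = 0.109284
P(M+2) = 3 × 0.4781^2 × 0.5219^1 = 0.357887
P(M+4) = 3 × 0.4781^1 × 0.5219^2 = 0.390674
P(M+6) = 0.5219^3 = 0.142155
The M+4 peak is largest (0.390674); scaling to 100 gives 27.97 : 91.61 : 100.00 : 36.39.

27.97 : 91.61 : 100.00 : 36.39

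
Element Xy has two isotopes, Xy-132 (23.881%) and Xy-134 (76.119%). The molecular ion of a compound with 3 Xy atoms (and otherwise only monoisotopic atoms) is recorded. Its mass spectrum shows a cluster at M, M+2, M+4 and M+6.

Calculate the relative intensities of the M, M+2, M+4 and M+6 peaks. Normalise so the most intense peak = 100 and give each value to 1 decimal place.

Expanding (0.23881 + 0.76119)^3:
P(M) = 0.23881^3 = 0.013619
P(M+2) = 3 × 0.23881^2 × 0.76119^1 = 0.130232
P(M+4) = 3 × 0.23881^1 × 0.76119^2 = 0.415107
P(M+6) = 0.76119^3 = 0.441041
The M+6 peak is largest (0.441041); scaling to 100 gives 3.1 : 29.5 : 94.1 : 100.0.

3.1 : 29.5 : 94.1 : 100.0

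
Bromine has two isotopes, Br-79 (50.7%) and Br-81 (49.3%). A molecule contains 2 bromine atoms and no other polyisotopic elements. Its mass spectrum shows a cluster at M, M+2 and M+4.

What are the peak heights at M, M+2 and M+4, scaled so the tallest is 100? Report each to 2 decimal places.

The 2 Br atoms are independent, so intensities follow the terms of (0.507 + 0.493)^2.
P(M) = 0.507^2 = 0.257049
P(M+2) = 2 × 0.507^1 × 0.493^1 = 0.499902
P(M+4) = 0.493^2 = 0.243049
The M+2 peak is largest (0.499902); scaling to 100 gives 51.42 : 100.00 : 48.62.

51.42 : 100.00 : 48.62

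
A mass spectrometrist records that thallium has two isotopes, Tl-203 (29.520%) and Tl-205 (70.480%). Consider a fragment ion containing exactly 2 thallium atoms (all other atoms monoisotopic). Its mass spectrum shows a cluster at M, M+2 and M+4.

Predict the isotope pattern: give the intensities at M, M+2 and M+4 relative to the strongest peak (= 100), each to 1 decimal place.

Each Tl atom is independently Tl-203 (p = 0.29520) or Tl-205 (q = 0.70480); the cluster is the binomial expansion (p + q)^2.
P(M) = 0.29520^2 = 0.087143
P(M+2) = 2 × 0.29520^1 × 0.70480^1 = 0.416114
P(M+4) = 0.70480^2 = 0.496743
The M+4 peak is largest (0.496743); scaling to 100 gives 17.5 : 83.8 : 100.0.

17.5 : 83.8 : 100.0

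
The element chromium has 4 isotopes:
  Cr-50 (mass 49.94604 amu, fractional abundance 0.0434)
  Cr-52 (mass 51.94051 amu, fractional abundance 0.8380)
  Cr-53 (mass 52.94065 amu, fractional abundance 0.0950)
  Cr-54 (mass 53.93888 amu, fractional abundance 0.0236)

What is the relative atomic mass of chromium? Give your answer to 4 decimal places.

Average mass = Σ (abundance × isotope mass) = 0.0434 × 49.94604 + 0.8380 × 51.94051 + 0.0950 × 52.94065 + 0.0236 × 53.93888
= 2.167658 + 43.526147 + 5.029362 + 1.272958 = 51.996125 amu

51.9961 amu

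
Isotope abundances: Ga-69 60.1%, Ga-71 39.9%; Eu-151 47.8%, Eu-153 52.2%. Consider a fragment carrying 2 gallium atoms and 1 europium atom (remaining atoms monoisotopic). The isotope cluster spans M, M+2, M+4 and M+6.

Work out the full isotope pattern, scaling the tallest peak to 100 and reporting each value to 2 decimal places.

41.33 : 100.00 : 78.14 : 19.89

Gallium pattern (n=2): 0.361201 : 0.479598 : 0.159201
Europium pattern (n=1): 0.4780 : 0.5220
Convolve the two distributions (both contribute in 2-u steps):
  M: 0.361201×0.4780 = 0.172654
  M+2: 0.361201×0.5220 + 0.479598×0.4780 = 0.417795
  M+4: 0.479598×0.5220 + 0.159201×0.4780 = 0.326448
  M+6: 0.159201×0.5220 = 0.083103
Scale to base peak (0.417795) = 100: 41.33 : 100.00 : 78.14 : 19.89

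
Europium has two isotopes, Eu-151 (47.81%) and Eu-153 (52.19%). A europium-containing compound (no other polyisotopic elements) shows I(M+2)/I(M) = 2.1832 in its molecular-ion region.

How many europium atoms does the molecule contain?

2

For n independent Eu atoms, I(M+2)/I(M) = n · (abundance Eu-153) / (abundance Eu-151) = n · 0.5219/0.4781.
n = 2.1832 × 0.4781/0.5219 = 2.00 ≈ 2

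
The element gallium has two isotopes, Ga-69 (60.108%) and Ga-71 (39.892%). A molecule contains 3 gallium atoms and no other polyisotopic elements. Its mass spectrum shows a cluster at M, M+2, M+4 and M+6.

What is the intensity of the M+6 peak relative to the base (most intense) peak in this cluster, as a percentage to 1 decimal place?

14.7%

Term probabilities: M 0.2172, M+2 0.4324, M+4 0.2870, M+6 0.0635. Base peak = M+2.
P(M+2) = C(3,1) × 0.60108^2 × 0.39892^1 = 3 × 0.36129717 × 0.39892 = 0.432386 (base)
P(M+6) = C(3,3) × 0.60108^0 × 0.39892^3 = 1 × 1.0000 × 0.063483 = 0.063483
Relative intensity = 0.063483 / 0.432386 × 100 = 14.7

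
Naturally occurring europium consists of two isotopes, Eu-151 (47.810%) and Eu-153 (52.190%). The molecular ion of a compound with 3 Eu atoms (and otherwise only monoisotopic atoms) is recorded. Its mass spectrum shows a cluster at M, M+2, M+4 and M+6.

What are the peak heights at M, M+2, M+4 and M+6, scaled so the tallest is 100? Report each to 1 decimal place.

Expanding (0.47810 + 0.52190)^3:
P(M) = 0.47810^3 = 0.109284
P(M+2) = 3 × 0.47810^2 × 0.52190^1 = 0.357887
P(M+4) = 3 × 0.47810^1 × 0.52190^2 = 0.390674
P(M+6) = 0.52190^3 = 0.142155
The M+4 peak is largest (0.390674); scaling to 100 gives 28.0 : 91.6 : 100.0 : 36.4.

28.0 : 91.6 : 100.0 : 36.4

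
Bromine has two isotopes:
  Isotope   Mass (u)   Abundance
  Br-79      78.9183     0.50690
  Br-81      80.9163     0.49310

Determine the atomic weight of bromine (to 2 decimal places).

79.90 u

The abundance-weighted mean is 0.50690 × 78.9183 + 0.49310 × 80.9163
= 40.00369 + 39.89983 = 79.90352 u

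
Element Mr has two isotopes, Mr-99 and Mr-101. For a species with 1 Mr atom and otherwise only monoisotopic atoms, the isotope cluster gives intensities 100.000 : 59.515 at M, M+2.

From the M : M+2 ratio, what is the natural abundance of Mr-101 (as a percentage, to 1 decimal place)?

If p is the fraction of Mr that is Mr-99, then I(M+2)/I(M) = [C(1,1)·p^0·(1−p)] / p^1 = 1·(1−p)/p = 59.515/100.000 = 0.5951
(1−p)/p = 0.5951/1 = 0.5951  ⇒  p = 1/(1 + 0.5951) = 0.6269
Mr-99: 62.7%, Mr-101: 37.3%.

37.3%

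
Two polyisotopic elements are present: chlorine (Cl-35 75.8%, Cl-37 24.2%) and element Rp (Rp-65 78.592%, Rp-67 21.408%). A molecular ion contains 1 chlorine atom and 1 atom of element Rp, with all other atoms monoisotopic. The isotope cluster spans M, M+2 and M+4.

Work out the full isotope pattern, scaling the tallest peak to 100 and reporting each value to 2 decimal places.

Chlorine pattern (n=1): 0.7580 : 0.2420
Element Rp pattern (n=1): 0.78592 : 0.21408
Convolve the two distributions (both contribute in 2-u steps):
  M: 0.7580×0.78592 = 0.595727
  M+2: 0.7580×0.21408 + 0.2420×0.78592 = 0.352465
  M+4: 0.2420×0.21408 = 0.051807
Scale to base peak (0.595727) = 100: 100.00 : 59.17 : 8.70

100.00 : 59.17 : 8.70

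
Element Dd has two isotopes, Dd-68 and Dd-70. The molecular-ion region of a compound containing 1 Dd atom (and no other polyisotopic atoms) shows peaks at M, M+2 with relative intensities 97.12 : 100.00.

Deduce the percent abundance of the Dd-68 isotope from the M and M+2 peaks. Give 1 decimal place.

Let p = fractional abundance of Dd-68. I(M+2)/I(M) = [C(1,1)·p^0·(1−p)] / p^1 = 1·(1−p)/p = 100.00/97.12 = 1.0297
(1−p)/p = 1.0297/1 = 1.0297  ⇒  p = 1/(1 + 1.0297) = 0.4927
Dd-68: 49.3%, Dd-70: 50.7%.

49.3%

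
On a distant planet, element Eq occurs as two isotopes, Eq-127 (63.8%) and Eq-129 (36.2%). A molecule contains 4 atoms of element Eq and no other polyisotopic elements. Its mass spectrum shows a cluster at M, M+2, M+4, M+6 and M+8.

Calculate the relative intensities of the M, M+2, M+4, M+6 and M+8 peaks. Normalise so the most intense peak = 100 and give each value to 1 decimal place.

Each Eq atom is independently Eq-127 (p = 0.638) or Eq-129 (q = 0.362); the cluster is the binomial expansion (p + q)^4.
P(M) = 0.638^4 = 0.165685
P(M+2) = 4 × 0.638^3 × 0.362^1 = 0.376037
P(M+4) = 6 × 0.638^2 × 0.362^2 = 0.320044
P(M+6) = 4 × 0.638^1 × 0.362^3 = 0.121062
P(M+8) = 0.362^4 = 0.017173
The M+2 peak is largest (0.376037); scaling to 100 gives 44.1 : 100.0 : 85.1 : 32.2 : 4.6.

44.1 : 100.0 : 85.1 : 32.2 : 4.6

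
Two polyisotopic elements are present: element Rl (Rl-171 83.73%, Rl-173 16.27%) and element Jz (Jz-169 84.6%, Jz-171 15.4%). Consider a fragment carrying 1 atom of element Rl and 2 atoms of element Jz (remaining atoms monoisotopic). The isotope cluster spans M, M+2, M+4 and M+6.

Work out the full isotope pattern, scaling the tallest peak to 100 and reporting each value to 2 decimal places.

100.00 : 55.84 : 10.39 : 0.64

Element Rl pattern (n=1): 0.8373 : 0.1627
Element Jz pattern (n=2): 0.715716 : 0.260568 : 0.023716
Convolve the two distributions (both contribute in 2-u steps):
  M: 0.8373×0.715716 = 0.599269
  M+2: 0.8373×0.260568 + 0.1627×0.715716 = 0.334621
  M+4: 0.8373×0.023716 + 0.1627×0.260568 = 0.062252
  M+6: 0.1627×0.023716 = 0.003859
Scale to base peak (0.599269) = 100: 100.00 : 55.84 : 10.39 : 0.64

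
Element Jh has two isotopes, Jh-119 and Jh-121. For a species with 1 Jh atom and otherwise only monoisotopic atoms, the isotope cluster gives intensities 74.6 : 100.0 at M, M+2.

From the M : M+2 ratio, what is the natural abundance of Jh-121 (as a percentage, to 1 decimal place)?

Write p for the Jh-119 fraction. I(M+2)/I(M) = [C(1,1)·p^0·(1−p)] / p^1 = 1·(1−p)/p = 100.0/74.6 = 1.3405
(1−p)/p = 1.3405/1 = 1.3405  ⇒  p = 1/(1 + 1.3405) = 0.4273
Jh-119: 42.7%, Jh-121: 57.3%.

57.3%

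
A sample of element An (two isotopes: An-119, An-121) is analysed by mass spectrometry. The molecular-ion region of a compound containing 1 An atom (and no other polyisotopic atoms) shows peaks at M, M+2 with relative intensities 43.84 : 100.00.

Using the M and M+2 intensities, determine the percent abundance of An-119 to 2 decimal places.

30.48%

If p is the fraction of An that is An-119, then I(M+2)/I(M) = [C(1,1)·p^0·(1−p)] / p^1 = 1·(1−p)/p = 100.00/43.84 = 2.2810
(1−p)/p = 2.2810/1 = 2.2810  ⇒  p = 1/(1 + 2.2810) = 0.3048
An-119: 30.48%, An-121: 69.52%.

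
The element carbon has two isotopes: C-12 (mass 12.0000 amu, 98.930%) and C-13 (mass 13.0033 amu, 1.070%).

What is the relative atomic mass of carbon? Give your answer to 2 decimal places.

The abundance-weighted mean is 0.98930 × 12.0000 + 0.01070 × 13.0033
= 11.87160 + 0.13914 = 12.01074 amu

12.01 amu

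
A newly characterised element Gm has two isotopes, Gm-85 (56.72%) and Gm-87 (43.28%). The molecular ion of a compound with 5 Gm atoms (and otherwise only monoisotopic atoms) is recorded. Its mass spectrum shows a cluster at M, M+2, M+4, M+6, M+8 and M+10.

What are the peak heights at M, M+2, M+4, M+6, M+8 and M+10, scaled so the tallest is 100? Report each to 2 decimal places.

17.18 : 65.53 : 100.00 : 76.30 : 29.11 : 4.44

Expanding (0.5672 + 0.4328)^5:
P(M) = 0.5672^5 = 0.058706
P(M+2) = 5 × 0.5672^4 × 0.4328^1 = 0.223976
P(M+4) = 10 × 0.5672^3 × 0.4328^2 = 0.341809
P(M+6) = 10 × 0.5672^2 × 0.4328^3 = 0.260816
P(M+8) = 5 × 0.5672^1 × 0.4328^4 = 0.099507
P(M+10) = 0.4328^5 = 0.015186
The M+4 peak is largest (0.341809); scaling to 100 gives 17.18 : 65.53 : 100.00 : 76.30 : 29.11 : 4.44.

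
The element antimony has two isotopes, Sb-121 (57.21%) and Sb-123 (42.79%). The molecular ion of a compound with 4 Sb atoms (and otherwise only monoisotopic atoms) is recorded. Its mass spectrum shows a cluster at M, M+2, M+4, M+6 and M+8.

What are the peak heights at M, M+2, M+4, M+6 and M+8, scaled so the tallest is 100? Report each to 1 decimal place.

Each Sb atom is independently Sb-121 (p = 0.5721) or Sb-123 (q = 0.4279); the cluster is the binomial expansion (p + q)^4.
P(M) = 0.5721^4 = 0.107124
P(M+2) = 4 × 0.5721^3 × 0.4279^1 = 0.320493
P(M+4) = 6 × 0.5721^2 × 0.4279^2 = 0.359567
P(M+6) = 4 × 0.5721^1 × 0.4279^3 = 0.179291
P(M+8) = 0.4279^4 = 0.033525
The M+4 peak is largest (0.359567); scaling to 100 gives 29.8 : 89.1 : 100.0 : 49.9 : 9.3.

29.8 : 89.1 : 100.0 : 49.9 : 9.3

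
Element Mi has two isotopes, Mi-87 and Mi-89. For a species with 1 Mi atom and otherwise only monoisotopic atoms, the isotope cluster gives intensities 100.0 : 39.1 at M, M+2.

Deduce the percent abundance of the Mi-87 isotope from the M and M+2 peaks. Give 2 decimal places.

71.89%

If p is the fraction of Mi that is Mi-87, then I(M+2)/I(M) = [C(1,1)·p^0·(1−p)] / p^1 = 1·(1−p)/p = 39.1/100.0 = 0.3910
(1−p)/p = 0.3910/1 = 0.3910  ⇒  p = 1/(1 + 0.3910) = 0.7189
Mi-87: 71.89%, Mi-89: 28.11%.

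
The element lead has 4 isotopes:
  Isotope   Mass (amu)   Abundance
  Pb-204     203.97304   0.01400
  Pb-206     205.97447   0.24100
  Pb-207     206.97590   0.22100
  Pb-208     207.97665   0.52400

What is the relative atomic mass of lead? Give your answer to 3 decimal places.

207.217 amu

The abundance-weighted mean is 0.01400 × 203.97304 + 0.24100 × 205.97447 + 0.22100 × 206.97590 + 0.52400 × 207.97665
= 2.855623 + 49.639847 + 45.741674 + 108.979765 = 207.216909 amu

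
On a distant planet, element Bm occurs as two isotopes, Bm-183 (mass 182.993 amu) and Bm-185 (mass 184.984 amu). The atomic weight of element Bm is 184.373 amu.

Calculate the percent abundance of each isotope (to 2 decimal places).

Bm-183: 30.69%, Bm-185: 69.31%

Let x be the fractional abundance of Bm-183; then Bm-185 has abundance 1 − x.
182.993·x + 184.984·(1 − x) = 184.373
(182.993 − 184.984)·x = 184.373 − 184.984
x = -0.611 / -1.991 = 0.30688 → 30.69% Bm-183, 69.31% Bm-185.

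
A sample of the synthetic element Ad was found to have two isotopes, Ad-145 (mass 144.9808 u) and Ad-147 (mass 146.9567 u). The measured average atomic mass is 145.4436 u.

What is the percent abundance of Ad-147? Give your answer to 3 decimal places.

Writing the weighted mean with unknown fraction x of Ad-145:
144.9808·x + 146.9567·(1 − x) = 145.4436
(144.9808 − 146.9567)·x = 145.4436 − 146.9567
x = -1.5131 / -1.9759 = 0.76578 → 76.578% Ad-145, 23.422% Ad-147.

23.422%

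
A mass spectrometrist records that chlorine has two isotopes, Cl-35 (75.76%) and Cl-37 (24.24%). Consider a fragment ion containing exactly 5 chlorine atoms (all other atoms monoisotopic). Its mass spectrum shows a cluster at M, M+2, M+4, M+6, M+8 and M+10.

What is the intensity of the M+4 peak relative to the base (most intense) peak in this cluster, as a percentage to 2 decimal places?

63.99%

Term probabilities: M 0.2496, M+2 0.3993, M+4 0.2555, M+6 0.0817, M+8 0.0131, M+10 0.0008. Base peak = M+2.
P(M+2) = C(5,1) × 0.7576^4 × 0.2424^1 = 5 × 0.32942751 × 0.2424 = 0.399266 (base)
P(M+4) = C(5,2) × 0.7576^3 × 0.2424^2 = 10 × 0.4348304 × 0.05875776 = 0.255497
Relative intensity = 0.255497 / 0.399266 × 100 = 63.99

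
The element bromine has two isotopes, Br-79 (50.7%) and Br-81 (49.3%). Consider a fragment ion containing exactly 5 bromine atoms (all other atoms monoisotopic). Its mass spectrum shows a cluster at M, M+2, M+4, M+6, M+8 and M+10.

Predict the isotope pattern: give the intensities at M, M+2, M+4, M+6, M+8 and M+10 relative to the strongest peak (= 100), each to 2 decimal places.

10.58 : 51.42 : 100.00 : 97.24 : 47.28 : 9.19

Each Br atom is independently Br-79 (p = 0.507) or Br-81 (q = 0.493); the cluster is the binomial expansion (p + q)^5.
P(M) = 0.507^5 = 0.033500
P(M+2) = 5 × 0.507^4 × 0.493^1 = 0.162873
P(M+4) = 10 × 0.507^3 × 0.493^2 = 0.316751
P(M+6) = 10 × 0.507^2 × 0.493^3 = 0.308004
P(M+8) = 5 × 0.507^1 × 0.493^4 = 0.149750
P(M+10) = 0.493^5 = 0.029123
The M+4 peak is largest (0.316751); scaling to 100 gives 10.58 : 51.42 : 100.00 : 97.24 : 47.28 : 9.19.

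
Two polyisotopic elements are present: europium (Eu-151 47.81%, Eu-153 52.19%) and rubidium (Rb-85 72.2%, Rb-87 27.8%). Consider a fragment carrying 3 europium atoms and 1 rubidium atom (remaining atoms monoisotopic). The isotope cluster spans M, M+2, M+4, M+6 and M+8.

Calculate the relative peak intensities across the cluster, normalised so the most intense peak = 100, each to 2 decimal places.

Europium pattern (n=3): 0.10928391 : 0.3578871 : 0.39067407 : 0.14215492
Rubidium pattern (n=1): 0.7220 : 0.2780
Convolve the two distributions (both contribute in 2-u steps):
  M: 0.10928391×0.7220 = 0.078903
  M+2: 0.10928391×0.2780 + 0.3578871×0.7220 = 0.288775
  M+4: 0.3578871×0.2780 + 0.39067407×0.7220 = 0.381559
  M+6: 0.39067407×0.2780 + 0.14215492×0.7220 = 0.211243
  M+8: 0.14215492×0.2780 = 0.039519
Scale to base peak (0.381559) = 100: 20.68 : 75.68 : 100.00 : 55.36 : 10.36

20.68 : 75.68 : 100.00 : 55.36 : 10.36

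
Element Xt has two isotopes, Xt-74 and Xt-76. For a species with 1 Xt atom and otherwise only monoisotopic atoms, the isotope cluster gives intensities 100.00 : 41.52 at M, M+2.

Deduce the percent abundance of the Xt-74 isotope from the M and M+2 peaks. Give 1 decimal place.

Write p for the Xt-74 fraction. I(M+2)/I(M) = [C(1,1)·p^0·(1−p)] / p^1 = 1·(1−p)/p = 41.52/100.00 = 0.4152
(1−p)/p = 0.4152/1 = 0.4152  ⇒  p = 1/(1 + 0.4152) = 0.7066
Xt-74: 70.7%, Xt-76: 29.3%.

70.7%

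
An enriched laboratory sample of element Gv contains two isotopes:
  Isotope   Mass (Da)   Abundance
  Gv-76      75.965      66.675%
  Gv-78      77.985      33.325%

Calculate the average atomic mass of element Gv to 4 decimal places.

Ar = Σ fᵢ·mᵢ = 0.66675 × 75.965 + 0.33325 × 77.985
= 50.64966 + 25.98850 = 76.63816 Da

76.6382 Da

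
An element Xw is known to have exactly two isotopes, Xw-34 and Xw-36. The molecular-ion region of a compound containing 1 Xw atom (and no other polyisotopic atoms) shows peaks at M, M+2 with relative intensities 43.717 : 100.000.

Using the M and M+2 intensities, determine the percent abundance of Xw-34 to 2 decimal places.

30.42%

If p is the fraction of Xw that is Xw-34, then I(M+2)/I(M) = [C(1,1)·p^0·(1−p)] / p^1 = 1·(1−p)/p = 100.000/43.717 = 2.2874
(1−p)/p = 2.2874/1 = 2.2874  ⇒  p = 1/(1 + 2.2874) = 0.3042
Xw-34: 30.42%, Xw-36: 69.58%.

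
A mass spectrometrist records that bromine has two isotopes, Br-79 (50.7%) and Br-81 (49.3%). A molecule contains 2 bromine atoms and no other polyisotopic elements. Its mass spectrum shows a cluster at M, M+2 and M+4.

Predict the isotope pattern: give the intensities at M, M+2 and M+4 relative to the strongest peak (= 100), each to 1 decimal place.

Each Br atom is independently Br-79 (p = 0.507) or Br-81 (q = 0.493); the cluster is the binomial expansion (p + q)^2.
P(M) = 0.507^2 = 0.257049
P(M+2) = 2 × 0.507^1 × 0.493^1 = 0.499902
P(M+4) = 0.493^2 = 0.243049
The M+2 peak is largest (0.499902); scaling to 100 gives 51.4 : 100.0 : 48.6.

51.4 : 100.0 : 48.6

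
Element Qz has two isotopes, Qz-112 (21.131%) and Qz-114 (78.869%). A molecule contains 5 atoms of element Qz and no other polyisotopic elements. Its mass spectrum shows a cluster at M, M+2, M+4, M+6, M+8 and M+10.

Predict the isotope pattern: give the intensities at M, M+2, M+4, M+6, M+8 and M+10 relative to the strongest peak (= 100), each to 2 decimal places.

Expanding (0.21131 + 0.78869)^5:
P(M) = 0.21131^5 = 0.000421
P(M+2) = 5 × 0.21131^4 × 0.78869^1 = 0.007862
P(M+4) = 10 × 0.21131^3 × 0.78869^2 = 0.058691
P(M+6) = 10 × 0.21131^2 × 0.78869^3 = 0.219058
P(M+8) = 5 × 0.21131^1 × 0.78869^4 = 0.408804
P(M+10) = 0.78869^5 = 0.305163
The M+8 peak is largest (0.408804); scaling to 100 gives 0.10 : 1.92 : 14.36 : 53.59 : 100.00 : 74.65.

0.10 : 1.92 : 14.36 : 53.59 : 100.00 : 74.65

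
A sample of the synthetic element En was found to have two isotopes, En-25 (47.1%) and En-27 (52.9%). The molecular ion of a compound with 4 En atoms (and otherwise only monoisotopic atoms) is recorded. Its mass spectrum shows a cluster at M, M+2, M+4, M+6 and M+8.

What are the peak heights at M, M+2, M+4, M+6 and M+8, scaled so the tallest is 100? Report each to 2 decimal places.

13.21 : 59.36 : 100.00 : 74.88 : 21.02

Each En atom is independently En-25 (p = 0.471) or En-27 (q = 0.529); the cluster is the binomial expansion (p + q)^4.
P(M) = 0.471^4 = 0.049213
P(M+2) = 4 × 0.471^3 × 0.529^1 = 0.221095
P(M+4) = 6 × 0.471^2 × 0.529^2 = 0.372481
P(M+6) = 4 × 0.471^1 × 0.529^3 = 0.278900
P(M+8) = 0.529^4 = 0.078311
The M+4 peak is largest (0.372481); scaling to 100 gives 13.21 : 59.36 : 100.00 : 74.88 : 21.02.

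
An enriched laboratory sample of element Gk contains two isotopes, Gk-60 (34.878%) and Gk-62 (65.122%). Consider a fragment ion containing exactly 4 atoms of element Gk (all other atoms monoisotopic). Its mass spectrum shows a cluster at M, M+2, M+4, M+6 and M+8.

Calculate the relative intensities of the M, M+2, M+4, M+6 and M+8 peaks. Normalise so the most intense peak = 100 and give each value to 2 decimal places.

3.84 : 28.68 : 80.34 : 100.00 : 46.68

The 4 Gk atoms are independent, so intensities follow the terms of (0.34878 + 0.65122)^4.
P(M) = 0.34878^4 = 0.014798
P(M+2) = 4 × 0.34878^3 × 0.65122^1 = 0.110520
P(M+4) = 6 × 0.34878^2 × 0.65122^2 = 0.309535
P(M+6) = 4 × 0.34878^1 × 0.65122^3 = 0.385296
P(M+8) = 0.65122^4 = 0.179850
The M+6 peak is largest (0.385296); scaling to 100 gives 3.84 : 28.68 : 80.34 : 100.00 : 46.68.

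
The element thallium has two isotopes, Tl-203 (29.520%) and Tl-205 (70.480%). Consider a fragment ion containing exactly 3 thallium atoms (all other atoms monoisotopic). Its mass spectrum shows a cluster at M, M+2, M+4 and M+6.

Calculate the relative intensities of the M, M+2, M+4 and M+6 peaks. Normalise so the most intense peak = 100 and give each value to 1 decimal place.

The 3 Tl atoms are independent, so intensities follow the terms of (0.29520 + 0.70480)^3.
P(M) = 0.29520^3 = 0.025725
P(M+2) = 3 × 0.29520^2 × 0.70480^1 = 0.184255
P(M+4) = 3 × 0.29520^1 × 0.70480^2 = 0.439916
P(M+6) = 0.70480^3 = 0.350104
The M+4 peak is largest (0.439916); scaling to 100 gives 5.8 : 41.9 : 100.0 : 79.6.

5.8 : 41.9 : 100.0 : 79.6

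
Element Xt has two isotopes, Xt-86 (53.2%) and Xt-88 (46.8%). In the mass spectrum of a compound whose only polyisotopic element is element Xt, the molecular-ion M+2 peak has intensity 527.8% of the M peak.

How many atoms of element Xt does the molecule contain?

6

With n Xt atoms, P(M+2)/P(M) = C(n,1)·p^(n−1)q / p^n = n·q/p = n · 0.468/0.532.
n = 5.278 × 0.532/0.468 = 6.00 ≈ 6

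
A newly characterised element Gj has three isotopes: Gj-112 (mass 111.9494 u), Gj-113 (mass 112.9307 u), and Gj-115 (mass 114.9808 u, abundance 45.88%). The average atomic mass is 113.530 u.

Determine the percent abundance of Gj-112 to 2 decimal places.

34.78%

The remaining 54.12% is split between Gj-112 (fraction x) and Gj-113 (fraction 0.5412 − x).
Substituting: 111.9494x + 112.9307(0.5412 − x) = 60.77680896
(111.9494 − 112.9307)x = -0.34128588  ⇒  x = 0.34779, y = 0.19341
Gj-112: 34.78%, Gj-113: 19.34%.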